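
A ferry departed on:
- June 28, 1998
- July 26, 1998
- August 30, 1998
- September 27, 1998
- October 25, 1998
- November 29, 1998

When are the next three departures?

December 27, 1998; January 31, 1999; February 28, 1999

Every date is a Sunday; gaps 28, 35, 28, 28, 35 days.
Each is the last Sunday of its month (at least one falls on the 29th or later, ruling out '4th Sunday').
December 1998 ends with Sunday December 27, 1998.
Last Sunday of January 1999: January 31, 1999.
February 1999 ends with Sunday February 28, 1999.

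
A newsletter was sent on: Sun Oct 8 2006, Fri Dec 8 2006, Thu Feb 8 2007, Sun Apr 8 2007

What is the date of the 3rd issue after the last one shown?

Mon Oct 8 2007

Each date is the 8th; the gaps (61, 62, 59) track the month lengths.
The rule is the 8th of every 2 months.
June 2007: Fri Jun 8 2007.
August 2007: Wed Aug 8 2007.
October 2007: Mon Oct 8 2007.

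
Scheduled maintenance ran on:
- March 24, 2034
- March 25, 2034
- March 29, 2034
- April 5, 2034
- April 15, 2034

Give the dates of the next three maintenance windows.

Gaps: 1, 4, 7, 10 days — each gap is 3 larger than the previous one.
Next gap: 13 days. April 15, 2034 + 13 days = April 28, 2034.
Next gap: 16 days. April 28, 2034 + 16 days = May 14, 2034.
Next gap: 19 days. May 14, 2034 + 19 days = June 2, 2034.

April 28, 2034; May 14, 2034; June 2, 2034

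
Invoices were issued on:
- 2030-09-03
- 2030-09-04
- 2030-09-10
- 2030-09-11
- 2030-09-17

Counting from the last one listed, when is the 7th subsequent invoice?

Gaps: 1, 6, 1, 6 days — not constant, but cyclic with period 2.
The events fall on every Tuesday and Wednesday.
The following Wednesday is 2030-09-18.
Next Tuesday: 2030-09-24.
The following Wednesday is 2030-09-25.
Next Tuesday: 2030-10-01.
Next Wednesday: 2030-10-02.
Next Tuesday: 2030-10-08.
The following Wednesday is 2030-10-09.

2030-10-09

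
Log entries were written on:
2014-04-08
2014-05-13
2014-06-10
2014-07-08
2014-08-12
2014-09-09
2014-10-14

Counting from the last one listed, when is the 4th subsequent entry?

Gaps: 35, 28, 28, 35, 28, 35 days — a mix of 28 and 35. Every date is a Tuesday.
Each is the 2nd Tuesday of its month.
2nd Tuesday of November 2014: 2014-11-11.
2nd Tuesday of December 2014: 2014-12-09.
January 2015 — 2nd Tuesday is 2015-01-13.
2nd Tuesday of February 2015: 2015-02-10.

2015-02-10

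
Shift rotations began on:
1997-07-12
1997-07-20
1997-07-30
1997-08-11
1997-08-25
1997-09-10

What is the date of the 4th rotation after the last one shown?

Gaps: 8, 10, 12, 14, 16 days — each gap is 2 larger than the previous one.
Next gap: 18 days. 1997-09-10 + 18 days = 1997-09-28.
Next gap: 20 days. 1997-09-28 + 20 days = 1997-10-18.
Next gap: 22 days. 1997-10-18 + 22 days = 1997-11-09.
Next gap: 24 days. 1997-11-09 + 24 days = 1997-12-03.

1997-12-03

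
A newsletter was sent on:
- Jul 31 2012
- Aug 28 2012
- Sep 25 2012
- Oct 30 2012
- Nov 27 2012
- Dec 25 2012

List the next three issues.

Jan 29 2013, Feb 26 2013, Mar 26 2013

All Tuesdays; the gaps (28, 28, 35, 28, 28) vary with month length.
This is the last Tuesday of each month.
Last Tuesday of January 2013: Jan 29 2013.
Last Tuesday of February 2013: Feb 26 2013.
March 2013 ends with Tuesday Mar 26 2013.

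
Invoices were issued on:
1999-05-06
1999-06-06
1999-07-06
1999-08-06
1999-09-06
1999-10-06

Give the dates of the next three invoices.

1999-11-06, 1999-12-06, 2000-01-06

Gaps: 31, 30, 31, 31, 30 days — not constant. Every event is on the 6th of the month.
Pattern: the 6th of each month.
Next: November 1999 → 1999-11-06.
Next: December 1999 → 1999-12-06.
Next: January 2000 → 2000-01-06.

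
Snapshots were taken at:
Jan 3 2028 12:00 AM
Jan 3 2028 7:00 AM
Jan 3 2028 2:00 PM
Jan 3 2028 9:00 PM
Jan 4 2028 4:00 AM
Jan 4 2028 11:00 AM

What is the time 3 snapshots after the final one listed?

The interval is a steady 7 hours (7, 7, 7, 7, 7).
Jan 4 2028 11:00 AM + 7 h = Jan 4 2028 6:00 PM.
Jan 4 2028 6:00 PM + 7 h = Jan 5 2028 1:00 AM.
Jan 5 2028 1:00 AM + 7 h = Jan 5 2028 8:00 AM.

Jan 5 2028 8:00 AM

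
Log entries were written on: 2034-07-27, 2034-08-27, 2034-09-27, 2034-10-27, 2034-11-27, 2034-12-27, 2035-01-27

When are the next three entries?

The day-of-month is always 27 (31, 31, 30, 31, 30, 31 days between events).
So this recurs on the 27th of each month.
Next: February 2035 → 2035-02-27.
March 2035: 2035-03-27.
April 2035: 2035-04-27.

2035-02-27, 2035-03-27, 2035-04-27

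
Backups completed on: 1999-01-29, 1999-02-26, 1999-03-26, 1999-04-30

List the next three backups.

Every date is a Friday; gaps 28, 28, 35 days.
Each is the last Friday of its month (at least one falls on the 29th or later, ruling out '4th Friday').
May 1999 ends with Friday 1999-05-28.
Last Friday of June 1999: 1999-06-25.
July 1999 ends with Friday 1999-07-30.

1999-05-28, 1999-06-25, 1999-07-30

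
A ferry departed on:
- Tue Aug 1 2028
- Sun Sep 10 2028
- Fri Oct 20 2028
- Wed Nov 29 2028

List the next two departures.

Mon Jan 8 2029, Sat Feb 17 2029

Gaps between consecutive events: 40, 40, 40 days — a constant 40-day interval.
Wed Nov 29 2028 + 40 days = Mon Jan 8 2029.
Mon Jan 8 2029 + 40 days = Sat Feb 17 2029.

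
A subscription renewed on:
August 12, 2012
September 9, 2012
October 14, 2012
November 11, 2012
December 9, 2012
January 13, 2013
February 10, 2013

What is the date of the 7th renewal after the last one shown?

These are Sundays at 28- or 35-day spacing (28, 35, 28, 28, 35, 28).
The pattern: 2nd Sunday of the month.
2nd Sunday of March 2013: March 10, 2013.
2nd Sunday of April 2013: April 14, 2013.
May 2013 — 2nd Sunday is May 12, 2013.
2nd Sunday of June 2013: June 9, 2013.
July 2013 — 2nd Sunday is July 14, 2013.
August 2013 — 2nd Sunday is August 11, 2013.
2nd Sunday of September 2013: September 8, 2013.

September 8, 2013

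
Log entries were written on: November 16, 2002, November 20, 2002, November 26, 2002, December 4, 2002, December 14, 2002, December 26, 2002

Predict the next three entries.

January 9, 2003; January 25, 2003; February 12, 2003

The spacing grows by 2 each time: 4, 6, 8, 10, 12 days.
Next gap: 14 days. December 26, 2002 + 14 days = January 9, 2003.
Next gap: 16 days. January 9, 2003 + 16 days = January 25, 2003.
Next gap: 18 days. January 25, 2003 + 18 days = February 12, 2003.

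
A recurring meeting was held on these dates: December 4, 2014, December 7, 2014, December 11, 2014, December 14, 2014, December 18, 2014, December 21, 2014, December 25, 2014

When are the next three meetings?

Every event lands on a Thursday or Sunday (gaps cycle 3, 4, 3, 4, 3, 4).
So the schedule is: every Thursday and Sunday.
Next Sunday: December 28, 2014.
The following Thursday is January 1, 2015.
The following Sunday is January 4, 2015.

December 28, 2014; January 1, 2015; January 4, 2015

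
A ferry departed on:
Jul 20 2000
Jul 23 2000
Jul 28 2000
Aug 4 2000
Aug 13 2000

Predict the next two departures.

Intervals are 3, 5, 7, 9 days — an arithmetic progression with common difference 2.
Next gap: 11 days. Aug 13 2000 + 11 days = Aug 24 2000.
Next gap: 13 days. Aug 24 2000 + 13 days = Sep 6 2000.

Aug 24 2000, Sep 6 2000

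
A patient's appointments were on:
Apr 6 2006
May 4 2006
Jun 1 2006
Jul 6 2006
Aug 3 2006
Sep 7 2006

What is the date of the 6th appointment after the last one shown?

Gaps: 28, 28, 35, 28, 35 days — a mix of 28 and 35. Every date is a Thursday.
Each is the 1st Thursday of its month.
1st Thursday of October 2006: Oct 5 2006.
November 2006 — 1st Thursday is Nov 2 2006.
December 2006 — 1st Thursday is Dec 7 2006.
1st Thursday of January 2007: Jan 4 2007.
1st Thursday of February 2007: Feb 1 2007.
1st Thursday of March 2007: Mar 1 2007.

Mar 1 2007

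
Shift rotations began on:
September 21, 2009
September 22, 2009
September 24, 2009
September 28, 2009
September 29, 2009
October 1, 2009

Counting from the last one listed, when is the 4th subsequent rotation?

Gaps: 1, 2, 4, 1, 2 days — not constant, but cyclic with period 3.
The events fall on every Monday, Tuesday and Thursday.
Next Monday: October 5, 2009.
The following Tuesday is October 6, 2009.
Next Thursday: October 8, 2009.
The following Monday is October 12, 2009.

October 12, 2009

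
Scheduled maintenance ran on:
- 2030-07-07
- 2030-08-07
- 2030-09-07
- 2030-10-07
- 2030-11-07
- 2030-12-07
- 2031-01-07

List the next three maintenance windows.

The day-of-month is always 7 (31, 31, 30, 31, 30, 31 days between events).
So this recurs on the 7th of each month.
Next: February 2031 → 2031-02-07.
Next: March 2031 → 2031-03-07.
Next: April 2031 → 2031-04-07.

2031-02-07, 2031-03-07, 2031-04-07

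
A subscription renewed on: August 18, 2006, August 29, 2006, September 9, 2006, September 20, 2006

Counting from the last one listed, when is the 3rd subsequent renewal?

Gaps between consecutive events: 11, 11, 11 days — a constant 11-day interval.
September 20, 2006 + 11 days = October 1, 2006.
October 1, 2006 + 11 days = October 12, 2006.
October 12, 2006 + 11 days = October 23, 2006.

October 23, 2006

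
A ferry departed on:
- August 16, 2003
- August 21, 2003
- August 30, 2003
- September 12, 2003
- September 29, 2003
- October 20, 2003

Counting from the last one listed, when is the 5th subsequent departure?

April 2, 2004

The spacing grows by 4 each time: 5, 9, 13, 17, 21 days.
Next gap: 25 days. October 20, 2003 + 25 days = November 14, 2003.
Next gap: 29 days. November 14, 2003 + 29 days = December 13, 2003.
Next gap: 33 days. December 13, 2003 + 33 days = January 15, 2004.
Next gap: 37 days. January 15, 2004 + 37 days = February 21, 2004.
Next gap: 41 days. February 21, 2004 + 41 days = April 2, 2004.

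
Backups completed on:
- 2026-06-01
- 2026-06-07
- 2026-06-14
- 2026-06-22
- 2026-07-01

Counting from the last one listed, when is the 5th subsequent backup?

2026-08-30

Intervals are 6, 7, 8, 9 days — an arithmetic progression with common difference 1.
Next gap: 10 days. 2026-07-01 + 10 days = 2026-07-11.
Next gap: 11 days. 2026-07-11 + 11 days = 2026-07-22.
Next gap: 12 days. 2026-07-22 + 12 days = 2026-08-03.
Next gap: 13 days. 2026-08-03 + 13 days = 2026-08-16.
Next gap: 14 days. 2026-08-16 + 14 days = 2026-08-30.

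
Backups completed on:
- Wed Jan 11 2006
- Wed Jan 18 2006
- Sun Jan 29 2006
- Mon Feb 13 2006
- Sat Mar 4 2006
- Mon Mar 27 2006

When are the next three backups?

Gaps: 7, 11, 15, 19, 23 days — each gap is 4 larger than the previous one.
Next gap: 27 days. Mon Mar 27 2006 + 27 days = Sun Apr 23 2006.
Next gap: 31 days. Sun Apr 23 2006 + 31 days = Wed May 24 2006.
Next gap: 35 days. Wed May 24 2006 + 35 days = Wed Jun 28 2006.

Sun Apr 23 2006, Wed May 24 2006, Wed Jun 28 2006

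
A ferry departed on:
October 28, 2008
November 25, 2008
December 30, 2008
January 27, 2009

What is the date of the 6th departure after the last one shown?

All Tuesdays; the gaps (28, 35, 28) vary with month length.
This is the last Tuesday of each month.
February 2009 ends with Tuesday February 24, 2009.
March 2009 ends with Tuesday March 31, 2009.
April 2009 ends with Tuesday April 28, 2009.
Last Tuesday of May 2009: May 26, 2009.
June 2009 ends with Tuesday June 30, 2009.
Last Tuesday of July 2009: July 28, 2009.

July 28, 2009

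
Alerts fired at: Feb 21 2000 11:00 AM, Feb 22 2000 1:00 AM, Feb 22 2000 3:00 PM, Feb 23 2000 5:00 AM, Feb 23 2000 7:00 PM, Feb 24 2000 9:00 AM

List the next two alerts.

Feb 24 2000 11:00 PM, Feb 25 2000 1:00 PM

Gaps: 14, 14, 14, 14, 14 hours — each event is 14 hours after the previous one.
Feb 24 2000 9:00 AM + 14 h = Feb 24 2000 11:00 PM.
Feb 24 2000 11:00 PM + 14 h = Feb 25 2000 1:00 PM.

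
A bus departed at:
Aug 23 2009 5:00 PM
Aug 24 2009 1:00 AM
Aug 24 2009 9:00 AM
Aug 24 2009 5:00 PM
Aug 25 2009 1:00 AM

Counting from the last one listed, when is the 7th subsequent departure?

Gaps: 8, 8, 8, 8 hours — each event is 8 hours after the previous one.
Aug 25 2009 1:00 AM + 8 h = Aug 25 2009 9:00 AM.
Aug 25 2009 9:00 AM + 8 h = Aug 25 2009 5:00 PM.
Aug 25 2009 5:00 PM + 8 h = Aug 26 2009 1:00 AM.
Aug 26 2009 1:00 AM + 8 h = Aug 26 2009 9:00 AM.
Aug 26 2009 9:00 AM + 8 h = Aug 26 2009 5:00 PM.
Aug 26 2009 5:00 PM + 8 h = Aug 27 2009 1:00 AM.
Aug 27 2009 1:00 AM + 8 h = Aug 27 2009 9:00 AM.

Aug 27 2009 9:00 AM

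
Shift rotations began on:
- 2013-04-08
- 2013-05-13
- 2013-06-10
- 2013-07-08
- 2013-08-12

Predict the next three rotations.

2013-09-09, 2013-10-14, 2013-11-11

These are Mondays at 28- or 35-day spacing (35, 28, 28, 35).
The pattern: 2nd Monday of the month.
September 2013 — 2nd Monday is 2013-09-09.
2nd Monday of October 2013: 2013-10-14.
2nd Monday of November 2013: 2013-11-11.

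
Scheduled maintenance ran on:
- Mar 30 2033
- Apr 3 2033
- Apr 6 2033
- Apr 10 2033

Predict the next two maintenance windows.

Every event lands on a Wednesday or Sunday (gaps cycle 4, 3, 4).
So the schedule is: every Wednesday and Sunday.
The following Wednesday is Apr 13 2033.
Next Sunday: Apr 17 2033.

Apr 13 2033, Apr 17 2033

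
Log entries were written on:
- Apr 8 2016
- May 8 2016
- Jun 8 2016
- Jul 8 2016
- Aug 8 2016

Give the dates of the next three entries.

Sep 8 2016, Oct 8 2016, Nov 8 2016

Each date is the 8th; the gaps (30, 31, 30, 31) track the month lengths.
The rule is the 8th of each month.
September 2016: Sep 8 2016.
October 2016: Oct 8 2016.
Next: November 2016 → Nov 8 2016.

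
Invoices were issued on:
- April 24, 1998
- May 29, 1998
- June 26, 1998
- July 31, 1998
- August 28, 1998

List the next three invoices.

All Fridays; the gaps (35, 28, 35, 28) vary with month length.
This is the last Friday of each month.
Last Friday of September 1998: September 25, 1998.
Last Friday of October 1998: October 30, 1998.
November 1998 ends with Friday November 27, 1998.

September 25, 1998; October 30, 1998; November 27, 1998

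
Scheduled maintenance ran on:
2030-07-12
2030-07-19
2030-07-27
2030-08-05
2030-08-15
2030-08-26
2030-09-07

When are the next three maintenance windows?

2030-09-20, 2030-10-04, 2030-10-19

Gaps: 7, 8, 9, 10, 11, 12 days — each gap is 1 larger than the previous one.
Next gap: 13 days. 2030-09-07 + 13 days = 2030-09-20.
Next gap: 14 days. 2030-09-20 + 14 days = 2030-10-04.
Next gap: 15 days. 2030-10-04 + 15 days = 2030-10-19.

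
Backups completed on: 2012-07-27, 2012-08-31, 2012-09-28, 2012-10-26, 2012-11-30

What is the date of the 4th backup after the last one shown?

2013-03-29

All Fridays; the gaps (35, 28, 28, 35) vary with month length.
This is the last Friday of each month.
December 2012 ends with Friday 2012-12-28.
January 2013 ends with Friday 2013-01-25.
February 2013 ends with Friday 2013-02-22.
March 2013 ends with Friday 2013-03-29.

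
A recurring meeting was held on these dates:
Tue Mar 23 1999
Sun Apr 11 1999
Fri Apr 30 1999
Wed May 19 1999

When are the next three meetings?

Mon Jun 7 1999, Sat Jun 26 1999, Thu Jul 15 1999

Gaps between consecutive events: 19, 19, 19 days — a constant 19-day interval.
Wed May 19 1999 + 19 days = Mon Jun 7 1999.
Mon Jun 7 1999 + 19 days = Sat Jun 26 1999.
Sat Jun 26 1999 + 19 days = Thu Jul 15 1999.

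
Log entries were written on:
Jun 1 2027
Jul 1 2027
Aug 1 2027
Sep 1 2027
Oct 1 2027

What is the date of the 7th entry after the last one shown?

May 1 2028

The day-of-month is always 1 (30, 31, 31, 30 days between events).
So this recurs on the 1st of each month.
November 2027: Nov 1 2027.
December 2027: Dec 1 2027.
January 2028: Jan 1 2028.
Next: February 2028 → Feb 1 2028.
March 2028: Mar 1 2028.
Next: April 2028 → Apr 1 2028.
Next: May 2028 → May 1 2028.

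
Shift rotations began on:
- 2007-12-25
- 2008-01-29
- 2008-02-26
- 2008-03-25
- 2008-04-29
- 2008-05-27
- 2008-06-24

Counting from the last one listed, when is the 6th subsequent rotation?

2008-12-30

Every date is a Tuesday; gaps 35, 28, 28, 35, 28, 28 days.
Each is the last Tuesday of its month (at least one falls on the 29th or later, ruling out '4th Tuesday').
Last Tuesday of July 2008: 2008-07-29.
Last Tuesday of August 2008: 2008-08-26.
September 2008 ends with Tuesday 2008-09-30.
Last Tuesday of October 2008: 2008-10-28.
November 2008 ends with Tuesday 2008-11-25.
December 2008 ends with Tuesday 2008-12-30.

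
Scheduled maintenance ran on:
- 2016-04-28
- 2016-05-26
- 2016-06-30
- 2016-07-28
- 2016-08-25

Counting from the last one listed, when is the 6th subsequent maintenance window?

These are Thursdays with 28, 35, 28, 28-day gaps.
Each is the final Thursday of its month — 2016-06-30 is past the 28th, so '4th Thursday' doesn't fit.
Last Thursday of September 2016: 2016-09-29.
Last Thursday of October 2016: 2016-10-27.
November 2016 ends with Thursday 2016-11-24.
December 2016 ends with Thursday 2016-12-29.
January 2017 ends with Thursday 2017-01-26.
February 2017 ends with Thursday 2017-02-23.

2017-02-23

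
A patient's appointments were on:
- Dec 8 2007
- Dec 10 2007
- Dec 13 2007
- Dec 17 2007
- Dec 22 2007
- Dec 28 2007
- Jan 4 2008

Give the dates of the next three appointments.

Jan 12 2008, Jan 21 2008, Jan 31 2008

Gaps: 2, 3, 4, 5, 6, 7 days — each gap is 1 larger than the previous one.
Next gap: 8 days. Jan 4 2008 + 8 days = Jan 12 2008.
Next gap: 9 days. Jan 12 2008 + 9 days = Jan 21 2008.
Next gap: 10 days. Jan 21 2008 + 10 days = Jan 31 2008.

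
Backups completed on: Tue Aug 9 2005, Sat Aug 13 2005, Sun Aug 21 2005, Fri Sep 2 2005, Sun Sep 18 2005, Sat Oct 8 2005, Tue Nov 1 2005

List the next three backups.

Tue Nov 29 2005, Sat Dec 31 2005, Sun Feb 5 2006

Intervals are 4, 8, 12, 16, 20, 24 days — an arithmetic progression with common difference 4.
Next gap: 28 days. Tue Nov 1 2005 + 28 days = Tue Nov 29 2005.
Next gap: 32 days. Tue Nov 29 2005 + 32 days = Sat Dec 31 2005.
Next gap: 36 days. Sat Dec 31 2005 + 36 days = Sun Feb 5 2006.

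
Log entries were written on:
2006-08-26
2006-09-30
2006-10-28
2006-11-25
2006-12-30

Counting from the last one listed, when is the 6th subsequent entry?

2007-06-30

These are Saturdays with 35, 28, 28, 35-day gaps.
Each is the final Saturday of its month — 2006-09-30 is past the 28th, so '4th Saturday' doesn't fit.
January 2007 ends with Saturday 2007-01-27.
Last Saturday of February 2007: 2007-02-24.
March 2007 ends with Saturday 2007-03-31.
Last Saturday of April 2007: 2007-04-28.
May 2007 ends with Saturday 2007-05-26.
Last Saturday of June 2007: 2007-06-30.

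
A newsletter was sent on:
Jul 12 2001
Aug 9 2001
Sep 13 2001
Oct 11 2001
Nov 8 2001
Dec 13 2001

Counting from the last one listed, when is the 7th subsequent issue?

All dates are Thursdays, 28, 35, 28, 28, 35 days apart.
Specifically, the 2nd Thursday of each month.
January 2002 — 2nd Thursday is Jan 10 2002.
February 2002 — 2nd Thursday is Feb 14 2002.
2nd Thursday of March 2002: Mar 14 2002.
2nd Thursday of April 2002: Apr 11 2002.
May 2002 — 2nd Thursday is May 9 2002.
June 2002 — 2nd Thursday is Jun 13 2002.
2nd Thursday of July 2002: Jul 11 2002.

Jul 11 2002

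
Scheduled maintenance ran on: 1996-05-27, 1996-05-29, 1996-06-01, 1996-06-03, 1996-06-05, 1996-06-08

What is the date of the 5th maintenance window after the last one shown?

1996-06-19

Every event lands on a Monday or Wednesday or Saturday (gaps cycle 2, 3, 2, 2, 3).
So the schedule is: every Monday, Wednesday and Saturday.
Next Monday: 1996-06-10.
Next Wednesday: 1996-06-12.
Next Saturday: 1996-06-15.
The following Monday is 1996-06-17.
The following Wednesday is 1996-06-19.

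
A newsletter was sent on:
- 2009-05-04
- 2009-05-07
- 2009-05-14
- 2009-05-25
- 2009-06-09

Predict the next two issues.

The spacing grows by 4 each time: 3, 7, 11, 15 days.
Next gap: 19 days. 2009-06-09 + 19 days = 2009-06-28.
Next gap: 23 days. 2009-06-28 + 23 days = 2009-07-21.

2009-06-28, 2009-07-21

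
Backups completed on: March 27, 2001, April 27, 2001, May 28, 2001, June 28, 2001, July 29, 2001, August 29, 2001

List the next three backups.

September 29, 2001; October 30, 2001; November 30, 2001

Every event comes 31 days after the last (31, 31, 31, 31, 31).
August 29, 2001 + 31 days = September 29, 2001.
September 29, 2001 + 31 days = October 30, 2001.
October 30, 2001 + 31 days = November 30, 2001.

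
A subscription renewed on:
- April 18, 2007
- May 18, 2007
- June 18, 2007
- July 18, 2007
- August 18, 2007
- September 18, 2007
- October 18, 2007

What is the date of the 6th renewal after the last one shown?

The day-of-month is always 18 (30, 31, 30, 31, 31, 30 days between events).
So this recurs on the 18th of each month.
Next: November 2007 → November 18, 2007.
December 2007: December 18, 2007.
January 2008: January 18, 2008.
Next: February 2008 → February 18, 2008.
Next: March 2008 → March 18, 2008.
Next: April 2008 → April 18, 2008.

April 18, 2008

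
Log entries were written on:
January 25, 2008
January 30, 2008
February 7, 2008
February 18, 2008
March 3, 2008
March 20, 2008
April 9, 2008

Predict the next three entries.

May 2, 2008; May 28, 2008; June 26, 2008

Gaps: 5, 8, 11, 14, 17, 20 days — each gap is 3 larger than the previous one.
Next gap: 23 days. April 9, 2008 + 23 days = May 2, 2008.
Next gap: 26 days. May 2, 2008 + 26 days = May 28, 2008.
Next gap: 29 days. May 28, 2008 + 29 days = June 26, 2008.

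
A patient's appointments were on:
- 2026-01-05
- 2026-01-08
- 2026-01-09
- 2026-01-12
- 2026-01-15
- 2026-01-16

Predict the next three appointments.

Every event lands on a Monday or Thursday or Friday (gaps cycle 3, 1, 3, 3, 1).
So the schedule is: every Monday, Thursday and Friday.
The following Monday is 2026-01-19.
Next Thursday: 2026-01-22.
The following Friday is 2026-01-23.

2026-01-19, 2026-01-22, 2026-01-23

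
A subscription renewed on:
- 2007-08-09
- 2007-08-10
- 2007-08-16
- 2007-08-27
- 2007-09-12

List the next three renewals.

The spacing grows by 5 each time: 1, 6, 11, 16 days.
Next gap: 21 days. 2007-09-12 + 21 days = 2007-10-03.
Next gap: 26 days. 2007-10-03 + 26 days = 2007-10-29.
Next gap: 31 days. 2007-10-29 + 31 days = 2007-11-29.

2007-10-03, 2007-10-29, 2007-11-29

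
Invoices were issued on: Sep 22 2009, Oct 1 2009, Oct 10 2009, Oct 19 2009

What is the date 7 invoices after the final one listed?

Dec 21 2009

Every event comes 9 days after the last (9, 9, 9).
Oct 19 2009 + 9 days = Oct 28 2009.
Oct 28 2009 + 9 days = Nov 6 2009.
Nov 6 2009 + 9 days = Nov 15 2009.
Nov 15 2009 + 9 days = Nov 24 2009.
Nov 24 2009 + 9 days = Dec 3 2009.
Dec 3 2009 + 9 days = Dec 12 2009.
Dec 12 2009 + 9 days = Dec 21 2009.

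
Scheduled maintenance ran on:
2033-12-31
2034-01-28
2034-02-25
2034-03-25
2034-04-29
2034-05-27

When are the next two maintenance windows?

All Saturdays; the gaps (28, 28, 28, 35, 28) vary with month length.
This is the last Saturday of each month.
Last Saturday of June 2034: 2034-06-24.
July 2034 ends with Saturday 2034-07-29.

2034-06-24, 2034-07-29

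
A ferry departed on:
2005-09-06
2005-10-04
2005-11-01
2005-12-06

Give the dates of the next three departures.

2006-01-03, 2006-02-07, 2006-03-07

Gaps: 28, 28, 35 days — a mix of 28 and 35. Every date is a Tuesday.
Each is the 1st Tuesday of its month.
1st Tuesday of January 2006: 2006-01-03.
1st Tuesday of February 2006: 2006-02-07.
March 2006 — 1st Tuesday is 2006-03-07.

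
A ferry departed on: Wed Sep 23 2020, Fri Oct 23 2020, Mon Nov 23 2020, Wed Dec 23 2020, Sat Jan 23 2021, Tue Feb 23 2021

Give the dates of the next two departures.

Each date is the 23rd; the gaps (30, 31, 30, 31, 31) track the month lengths.
The rule is the 23rd of each month.
Next: March 2021 → Tue Mar 23 2021.
April 2021: Fri Apr 23 2021.

Tue Mar 23 2021, Fri Apr 23 2021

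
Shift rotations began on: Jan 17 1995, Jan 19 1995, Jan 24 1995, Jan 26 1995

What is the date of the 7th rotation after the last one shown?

Gaps: 2, 5, 2 days — not constant, but cyclic with period 2.
The events fall on every Tuesday and Thursday.
The following Tuesday is Jan 31 1995.
The following Thursday is Feb 2 1995.
The following Tuesday is Feb 7 1995.
The following Thursday is Feb 9 1995.
Next Tuesday: Feb 14 1995.
The following Thursday is Feb 16 1995.
Next Tuesday: Feb 21 1995.

Feb 21 1995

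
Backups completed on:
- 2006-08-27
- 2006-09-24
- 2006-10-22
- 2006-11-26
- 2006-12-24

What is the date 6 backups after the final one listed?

2007-06-24

Gaps: 28, 28, 35, 28 days — a mix of 28 and 35. Every date is a Sunday.
Each is the 4th Sunday of its month.
4th Sunday of January 2007: 2007-01-28.
February 2007 — 4th Sunday is 2007-02-25.
4th Sunday of March 2007: 2007-03-25.
4th Sunday of April 2007: 2007-04-22.
May 2007 — 4th Sunday is 2007-05-27.
June 2007 — 4th Sunday is 2007-06-24.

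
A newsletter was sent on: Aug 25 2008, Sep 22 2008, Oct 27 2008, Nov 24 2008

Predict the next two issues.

All dates are Mondays, 28, 35, 28 days apart.
Specifically, the 4th Monday of each month.
December 2008 — 4th Monday is Dec 22 2008.
January 2009 — 4th Monday is Jan 26 2009.

Dec 22 2008, Jan 26 2009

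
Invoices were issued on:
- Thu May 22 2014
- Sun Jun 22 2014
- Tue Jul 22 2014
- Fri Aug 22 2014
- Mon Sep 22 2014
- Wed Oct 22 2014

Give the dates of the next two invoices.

Sat Nov 22 2014, Mon Dec 22 2014

Each date is the 22nd; the gaps (31, 30, 31, 31, 30) track the month lengths.
The rule is the 22nd of each month.
Next: November 2014 → Sat Nov 22 2014.
Next: December 2014 → Mon Dec 22 2014.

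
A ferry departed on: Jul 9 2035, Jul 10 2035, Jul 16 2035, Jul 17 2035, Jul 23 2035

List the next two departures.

Jul 24 2035, Jul 30 2035

The gap pattern 1, 6, 1, 6 repeats every 2 events.
These are the Mondays and Tuesdays of each week.
The following Tuesday is Jul 24 2035.
Next Monday: Jul 30 2035.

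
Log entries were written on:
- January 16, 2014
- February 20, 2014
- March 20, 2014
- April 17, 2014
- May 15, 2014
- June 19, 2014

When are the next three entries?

All dates are Thursdays, 35, 28, 28, 28, 35 days apart.
Specifically, the 3rd Thursday of each month.
3rd Thursday of July 2014: July 17, 2014.
3rd Thursday of August 2014: August 21, 2014.
September 2014 — 3rd Thursday is September 18, 2014.

July 17, 2014; August 21, 2014; September 18, 2014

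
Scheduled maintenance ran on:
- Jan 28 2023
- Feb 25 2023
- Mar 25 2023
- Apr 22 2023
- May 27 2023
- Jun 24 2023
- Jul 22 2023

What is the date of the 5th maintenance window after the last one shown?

These are Saturdays at 28- or 35-day spacing (28, 28, 28, 35, 28, 28).
The pattern: 4th Saturday of the month.
August 2023 — 4th Saturday is Aug 26 2023.
September 2023 — 4th Saturday is Sep 23 2023.
4th Saturday of October 2023: Oct 28 2023.
4th Saturday of November 2023: Nov 25 2023.
4th Saturday of December 2023: Dec 23 2023.

Dec 23 2023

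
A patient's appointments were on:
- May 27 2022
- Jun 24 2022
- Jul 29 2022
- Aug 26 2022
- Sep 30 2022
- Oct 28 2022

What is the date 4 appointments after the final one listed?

Feb 24 2023

These are Fridays with 28, 35, 28, 35, 28-day gaps.
Each is the final Friday of its month — Jul 29 2022 is past the 28th, so '4th Friday' doesn't fit.
Last Friday of November 2022: Nov 25 2022.
December 2022 ends with Friday Dec 30 2022.
Last Friday of January 2023: Jan 27 2023.
February 2023 ends with Friday Feb 24 2023.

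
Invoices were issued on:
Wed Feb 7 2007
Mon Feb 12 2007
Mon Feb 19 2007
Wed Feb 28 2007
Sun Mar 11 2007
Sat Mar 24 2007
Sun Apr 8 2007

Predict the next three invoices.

Wed Apr 25 2007, Mon May 14 2007, Mon Jun 4 2007

Gaps: 5, 7, 9, 11, 13, 15 days — each gap is 2 larger than the previous one.
Next gap: 17 days. Sun Apr 8 2007 + 17 days = Wed Apr 25 2007.
Next gap: 19 days. Wed Apr 25 2007 + 19 days = Mon May 14 2007.
Next gap: 21 days. Mon May 14 2007 + 21 days = Mon Jun 4 2007.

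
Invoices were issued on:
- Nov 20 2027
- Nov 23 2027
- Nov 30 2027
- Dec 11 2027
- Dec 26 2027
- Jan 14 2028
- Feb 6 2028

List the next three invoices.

Mar 4 2028, Apr 4 2028, May 9 2028

Gaps: 3, 7, 11, 15, 19, 23 days — each gap is 4 larger than the previous one.
Next gap: 27 days. Feb 6 2028 + 27 days = Mar 4 2028.
Next gap: 31 days. Mar 4 2028 + 31 days = Apr 4 2028.
Next gap: 35 days. Apr 4 2028 + 35 days = May 9 2028.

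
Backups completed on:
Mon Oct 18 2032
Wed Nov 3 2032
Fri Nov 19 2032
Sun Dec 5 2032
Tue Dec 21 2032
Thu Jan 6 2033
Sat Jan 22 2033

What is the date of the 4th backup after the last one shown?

Sun Mar 27 2033

The spacing is 16, 16, 16, 16, 16, 16 days — always 16 days.
Sat Jan 22 2033 + 16 days = Mon Feb 7 2033.
Mon Feb 7 2033 + 16 days = Wed Feb 23 2033.
Wed Feb 23 2033 + 16 days = Fri Mar 11 2033.
Fri Mar 11 2033 + 16 days = Sun Mar 27 2033.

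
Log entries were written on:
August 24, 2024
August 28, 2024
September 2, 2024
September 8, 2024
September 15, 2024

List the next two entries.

Intervals are 4, 5, 6, 7 days — an arithmetic progression with common difference 1.
Next gap: 8 days. September 15, 2024 + 8 days = September 23, 2024.
Next gap: 9 days. September 23, 2024 + 9 days = October 2, 2024.

September 23, 2024; October 2, 2024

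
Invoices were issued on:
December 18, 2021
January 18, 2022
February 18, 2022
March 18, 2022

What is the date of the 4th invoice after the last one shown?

Gaps: 31, 31, 28 days — not constant. Every event is on the 18th of the month.
Pattern: the 18th of each month.
Next: April 2022 → April 18, 2022.
May 2022: May 18, 2022.
June 2022: June 18, 2022.
Next: July 2022 → July 18, 2022.

July 18, 2022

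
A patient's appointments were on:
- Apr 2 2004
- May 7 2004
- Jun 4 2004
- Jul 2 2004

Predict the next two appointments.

These are Fridays at 28- or 35-day spacing (35, 28, 28).
The pattern: 1st Friday of the month.
August 2004 — 1st Friday is Aug 6 2004.
September 2004 — 1st Friday is Sep 3 2004.

Aug 6 2004, Sep 3 2004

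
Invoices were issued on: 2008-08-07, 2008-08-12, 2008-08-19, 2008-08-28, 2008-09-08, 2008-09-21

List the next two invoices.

Intervals are 5, 7, 9, 11, 13 days — an arithmetic progression with common difference 2.
Next gap: 15 days. 2008-09-21 + 15 days = 2008-10-06.
Next gap: 17 days. 2008-10-06 + 17 days = 2008-10-23.

2008-10-06, 2008-10-23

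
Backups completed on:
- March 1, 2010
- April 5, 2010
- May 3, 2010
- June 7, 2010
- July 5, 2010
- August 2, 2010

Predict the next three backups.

September 6, 2010; October 4, 2010; November 1, 2010

Gaps: 35, 28, 35, 28, 28 days — a mix of 28 and 35. Every date is a Monday.
Each is the 1st Monday of its month.
1st Monday of September 2010: September 6, 2010.
October 2010 — 1st Monday is October 4, 2010.
1st Monday of November 2010: November 1, 2010.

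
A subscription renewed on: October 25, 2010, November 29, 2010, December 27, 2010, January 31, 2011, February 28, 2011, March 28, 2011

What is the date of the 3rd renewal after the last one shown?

Every date is a Monday; gaps 35, 28, 35, 28, 28 days.
Each is the last Monday of its month (at least one falls on the 29th or later, ruling out '4th Monday').
April 2011 ends with Monday April 25, 2011.
May 2011 ends with Monday May 30, 2011.
Last Monday of June 2011: June 27, 2011.

June 27, 2011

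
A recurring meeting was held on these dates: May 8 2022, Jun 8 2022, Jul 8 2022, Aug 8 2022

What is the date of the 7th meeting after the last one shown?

Each date is the 8th; the gaps (31, 30, 31) track the month lengths.
The rule is the 8th of each month.
September 2022: Sep 8 2022.
Next: October 2022 → Oct 8 2022.
Next: November 2022 → Nov 8 2022.
Next: December 2022 → Dec 8 2022.
January 2023: Jan 8 2023.
Next: February 2023 → Feb 8 2023.
Next: March 2023 → Mar 8 2023.

Mar 8 2023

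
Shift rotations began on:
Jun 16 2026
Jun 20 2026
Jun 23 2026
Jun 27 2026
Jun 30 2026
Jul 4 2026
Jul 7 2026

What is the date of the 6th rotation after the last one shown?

Gaps: 4, 3, 4, 3, 4, 3 days — not constant, but cyclic with period 2.
The events fall on every Tuesday and Saturday.
The following Saturday is Jul 11 2026.
Next Tuesday: Jul 14 2026.
The following Saturday is Jul 18 2026.
The following Tuesday is Jul 21 2026.
Next Saturday: Jul 25 2026.
The following Tuesday is Jul 28 2026.

Jul 28 2026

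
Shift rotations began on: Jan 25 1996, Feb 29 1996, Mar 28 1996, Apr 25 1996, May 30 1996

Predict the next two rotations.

All Thursdays; the gaps (35, 28, 28, 35) vary with month length.
This is the last Thursday of each month.
June 1996 ends with Thursday Jun 27 1996.
July 1996 ends with Thursday Jul 25 1996.

Jun 27 1996, Jul 25 1996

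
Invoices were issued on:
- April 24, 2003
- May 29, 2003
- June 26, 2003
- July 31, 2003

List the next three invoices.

August 28, 2003; September 25, 2003; October 30, 2003

All Thursdays; the gaps (35, 28, 35) vary with month length.
This is the last Thursday of each month.
Last Thursday of August 2003: August 28, 2003.
September 2003 ends with Thursday September 25, 2003.
Last Thursday of October 2003: October 30, 2003.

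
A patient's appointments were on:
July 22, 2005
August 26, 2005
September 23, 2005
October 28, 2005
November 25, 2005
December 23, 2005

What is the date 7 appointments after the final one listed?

July 28, 2006

All dates are Fridays, 35, 28, 35, 28, 28 days apart.
Specifically, the 4th Friday of each month.
4th Friday of January 2006: January 27, 2006.
February 2006 — 4th Friday is February 24, 2006.
4th Friday of March 2006: March 24, 2006.
April 2006 — 4th Friday is April 28, 2006.
May 2006 — 4th Friday is May 26, 2006.
June 2006 — 4th Friday is June 23, 2006.
4th Friday of July 2006: July 28, 2006.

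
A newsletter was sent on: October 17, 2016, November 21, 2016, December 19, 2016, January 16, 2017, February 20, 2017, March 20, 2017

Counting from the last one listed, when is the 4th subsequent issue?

These are Mondays at 28- or 35-day spacing (35, 28, 28, 35, 28).
The pattern: 3rd Monday of the month.
April 2017 — 3rd Monday is April 17, 2017.
May 2017 — 3rd Monday is May 15, 2017.
3rd Monday of June 2017: June 19, 2017.
3rd Monday of July 2017: July 17, 2017.

July 17, 2017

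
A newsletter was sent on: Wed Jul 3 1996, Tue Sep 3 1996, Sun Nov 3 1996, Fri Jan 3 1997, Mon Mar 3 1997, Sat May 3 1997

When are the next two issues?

The day-of-month is always 3 (62, 61, 61, 59, 61 days between events).
So this recurs on the 3rd of every 2 months.
Next: July 1997 → Thu Jul 3 1997.
September 1997: Wed Sep 3 1997.

Thu Jul 3 1997, Wed Sep 3 1997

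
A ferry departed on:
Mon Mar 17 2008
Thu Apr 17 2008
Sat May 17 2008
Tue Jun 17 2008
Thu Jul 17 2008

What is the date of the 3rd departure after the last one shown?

Fri Oct 17 2008

Gaps: 31, 30, 31, 30 days — not constant. Every event is on the 17th of the month.
Pattern: the 17th of each month.
August 2008: Sun Aug 17 2008.
Next: September 2008 → Wed Sep 17 2008.
Next: October 2008 → Fri Oct 17 2008.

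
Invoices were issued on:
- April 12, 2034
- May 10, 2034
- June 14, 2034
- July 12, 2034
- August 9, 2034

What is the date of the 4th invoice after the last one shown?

December 13, 2034

All dates are Wednesdays, 28, 35, 28, 28 days apart.
Specifically, the 2nd Wednesday of each month.
September 2034 — 2nd Wednesday is September 13, 2034.
2nd Wednesday of October 2034: October 11, 2034.
November 2034 — 2nd Wednesday is November 8, 2034.
2nd Wednesday of December 2034: December 13, 2034.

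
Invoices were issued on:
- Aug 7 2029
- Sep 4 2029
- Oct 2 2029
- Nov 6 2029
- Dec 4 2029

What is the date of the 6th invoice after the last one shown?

Jun 4 2030

These are Tuesdays at 28- or 35-day spacing (28, 28, 35, 28).
The pattern: 1st Tuesday of the month.
January 2030 — 1st Tuesday is Jan 1 2030.
1st Tuesday of February 2030: Feb 5 2030.
March 2030 — 1st Tuesday is Mar 5 2030.
April 2030 — 1st Tuesday is Apr 2 2030.
1st Tuesday of May 2030: May 7 2030.
1st Tuesday of June 2030: Jun 4 2030.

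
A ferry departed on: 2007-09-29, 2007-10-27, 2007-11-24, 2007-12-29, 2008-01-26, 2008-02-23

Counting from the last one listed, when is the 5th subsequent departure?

These are Saturdays with 28, 28, 35, 28, 28-day gaps.
Each is the final Saturday of its month — 2007-09-29 is past the 28th, so '4th Saturday' doesn't fit.
Last Saturday of March 2008: 2008-03-29.
April 2008 ends with Saturday 2008-04-26.
May 2008 ends with Saturday 2008-05-31.
Last Saturday of June 2008: 2008-06-28.
July 2008 ends with Saturday 2008-07-26.

2008-07-26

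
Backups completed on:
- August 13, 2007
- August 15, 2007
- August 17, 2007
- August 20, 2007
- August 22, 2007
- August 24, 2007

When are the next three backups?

August 27, 2007; August 29, 2007; August 31, 2007

The gap pattern 2, 2, 3, 2, 2 repeats every 3 events.
These are the Mondays, Wednesdays and Fridays of each week.
The following Monday is August 27, 2007.
Next Wednesday: August 29, 2007.
Next Friday: August 31, 2007.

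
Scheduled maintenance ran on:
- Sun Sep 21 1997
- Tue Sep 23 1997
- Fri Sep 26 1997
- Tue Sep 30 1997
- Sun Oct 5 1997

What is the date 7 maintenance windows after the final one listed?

Sun Dec 7 1997

Intervals are 2, 3, 4, 5 days — an arithmetic progression with common difference 1.
Next gap: 6 days. Sun Oct 5 1997 + 6 days = Sat Oct 11 1997.
Next gap: 7 days. Sat Oct 11 1997 + 7 days = Sat Oct 18 1997.
Next gap: 8 days. Sat Oct 18 1997 + 8 days = Sun Oct 26 1997.
Next gap: 9 days. Sun Oct 26 1997 + 9 days = Tue Nov 4 1997.
Next gap: 10 days. Tue Nov 4 1997 + 10 days = Fri Nov 14 1997.
Next gap: 11 days. Fri Nov 14 1997 + 11 days = Tue Nov 25 1997.
Next gap: 12 days. Tue Nov 25 1997 + 12 days = Sun Dec 7 1997.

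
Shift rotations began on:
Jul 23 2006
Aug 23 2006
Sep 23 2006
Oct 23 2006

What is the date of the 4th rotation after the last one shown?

Feb 23 2007

Each date is the 23rd; the gaps (31, 31, 30) track the month lengths.
The rule is the 23rd of each month.
Next: November 2006 → Nov 23 2006.
Next: December 2006 → Dec 23 2006.
January 2007: Jan 23 2007.
Next: February 2007 → Feb 23 2007.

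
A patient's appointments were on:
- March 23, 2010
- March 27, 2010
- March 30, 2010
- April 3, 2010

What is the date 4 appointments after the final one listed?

April 17, 2010

Gaps: 4, 3, 4 days — not constant, but cyclic with period 2.
The events fall on every Tuesday and Saturday.
The following Tuesday is April 6, 2010.
Next Saturday: April 10, 2010.
The following Tuesday is April 13, 2010.
The following Saturday is April 17, 2010.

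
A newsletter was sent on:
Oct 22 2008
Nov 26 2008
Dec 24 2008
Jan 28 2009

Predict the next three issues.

Feb 25 2009, Mar 25 2009, Apr 22 2009

Gaps: 35, 28, 35 days — a mix of 28 and 35. Every date is a Wednesday.
Each is the 4th Wednesday of its month.
4th Wednesday of February 2009: Feb 25 2009.
March 2009 — 4th Wednesday is Mar 25 2009.
4th Wednesday of April 2009: Apr 22 2009.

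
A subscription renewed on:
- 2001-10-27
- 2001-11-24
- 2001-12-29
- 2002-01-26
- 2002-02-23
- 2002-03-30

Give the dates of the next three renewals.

These are Saturdays with 28, 35, 28, 28, 35-day gaps.
Each is the final Saturday of its month — 2001-12-29 is past the 28th, so '4th Saturday' doesn't fit.
Last Saturday of April 2002: 2002-04-27.
May 2002 ends with Saturday 2002-05-25.
Last Saturday of June 2002: 2002-06-29.

2002-04-27, 2002-05-25, 2002-06-29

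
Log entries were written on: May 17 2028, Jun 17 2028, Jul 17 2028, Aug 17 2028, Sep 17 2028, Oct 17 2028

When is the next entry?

Nov 17 2028

Each date is the 17th; the gaps (31, 30, 31, 31, 30) track the month lengths.
The rule is the 17th of each month.
Next: November 2028 → Nov 17 2028.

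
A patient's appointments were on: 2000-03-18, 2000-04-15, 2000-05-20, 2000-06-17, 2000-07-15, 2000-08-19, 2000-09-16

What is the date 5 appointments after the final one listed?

2001-02-17

Gaps: 28, 35, 28, 28, 35, 28 days — a mix of 28 and 35. Every date is a Saturday.
Each is the 3rd Saturday of its month.
3rd Saturday of October 2000: 2000-10-21.
3rd Saturday of November 2000: 2000-11-18.
3rd Saturday of December 2000: 2000-12-16.
January 2001 — 3rd Saturday is 2001-01-20.
3rd Saturday of February 2001: 2001-02-17.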